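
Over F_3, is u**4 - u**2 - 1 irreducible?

Yes

Write h(u) = u**4 - u**2 - 1.
Check for roots in F_3: h(0) = 2; h(1) = 2; h(2) = 2.
No roots, so no linear factors.
Monic irreducibles of degree 2 over GF(3): u**2 + 1, u**2 + u - 1, u**2 - u - 1.
None of them divide h (all give nonzero remainder).
No irreducible factor of degree ≤ 2 exists, so h is irreducible over GF(3).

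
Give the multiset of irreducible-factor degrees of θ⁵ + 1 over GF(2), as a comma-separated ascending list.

Write h(θ) = θ⁵ + 1.
Roots in GF(2): h(0) = 1; h(1) = 0 → root.
Linear factors from roots: (θ + 1).
Complete factorization: h(θ) = (θ + 1)·(θ⁴ + θ³ + θ² + θ + 1).
Factor degrees with multiplicity: 1 + 4 = 5.

1, 4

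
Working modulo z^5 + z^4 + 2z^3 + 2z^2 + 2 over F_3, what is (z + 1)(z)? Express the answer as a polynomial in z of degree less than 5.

Multiply in F_3[z]: (z + 1)·(z) = z^2 + z.
Reduced: z^2 + z.

z^2 + z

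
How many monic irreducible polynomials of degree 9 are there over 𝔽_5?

x^(5^9) − x is the product of all monic irreducibles of degree dividing 9; Möbius inversion gives N = (1/9) Σ μ(9/d)·5^d.
Divisors of 9: 1, 3, 9; μ(9/d) for each: 0, -1, 1.
Σ = − 5^3 + 5^9 = 1953000.
N = 1953000/9 = 217000.

217000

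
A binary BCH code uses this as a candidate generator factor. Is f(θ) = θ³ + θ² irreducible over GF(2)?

Check for roots in GF(2): f(0) = 0 → root; f(1) = 0 → root.
f(0) = 0, so (θ) divides f(θ); f is reducible.

No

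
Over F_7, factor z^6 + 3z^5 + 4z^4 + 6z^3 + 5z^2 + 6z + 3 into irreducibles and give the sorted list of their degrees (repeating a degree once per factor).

1, 2, 3

Write g(z) = z^6 + 3z^5 + 4z^4 + 6z^3 + 5z^2 + 6z + 3.
Linear factors from roots: (z + 6).
Complete factorization: g(z) = (z + 6)·(z^2 + z + 4)·(z^3 + 3z^2 + z + 1).
Factor degrees with multiplicity: 1 + 2 + 3 = 6.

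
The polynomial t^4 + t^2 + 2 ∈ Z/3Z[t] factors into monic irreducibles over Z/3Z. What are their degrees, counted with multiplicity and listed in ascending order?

Write g(t) = t^4 + t^2 + 2.
Roots in Z/3Z: g(0) = 2; g(1) = 1; g(2) = 1.
Complete factorization: g(t) = (t^4 + t^2 + 2).
Factor degrees with multiplicity: 4 = 4.

4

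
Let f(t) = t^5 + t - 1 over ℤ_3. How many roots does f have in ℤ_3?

1

Evaluate at each of the 3 elements of ℤ_3:
f(0) = 2; f(1) = 1; f(2) = 0 → root.
Roots: {2}.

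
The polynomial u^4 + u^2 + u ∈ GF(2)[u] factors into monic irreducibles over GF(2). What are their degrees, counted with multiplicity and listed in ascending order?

Write f(u) = u^4 + u^2 + u.
Roots in GF(2): f(0) = 0 → root; f(1) = 1.
Linear factors from roots: (u).
Complete factorization: f(u) = (u)·(u^3 + u + 1).
Factor degrees with multiplicity: 1 + 3 = 4.

1, 3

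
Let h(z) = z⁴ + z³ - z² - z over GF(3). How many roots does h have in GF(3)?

Evaluate at each of the 3 elements of GF(3):
h(0) = 0 → root; h(1) = 0 → root; h(2) = 0 → root.
Roots: {0, 1, 2}.

3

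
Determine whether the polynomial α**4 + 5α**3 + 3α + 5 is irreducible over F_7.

No

Write g(α) = α**4 + 5α**3 + 3α + 5.
Check for roots in F_7: g(0) = 5; g(1) = 0 → root; g(2) = 4; g(3) = 6; g(4) = 5; g(5) = 3; g(6) = 5.
g(1) = 0, so (α − 1) divides g(α); g is reducible.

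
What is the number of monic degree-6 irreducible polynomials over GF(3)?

116

The number of monic irreducibles of degree 6 over GF(3) is (1/6)·Σ_{d∣6} μ(6/d) 3^d.
Divisors of 6: 1, 2, 3, 6; μ(6/d) for each: 1, -1, -1, 1.
Σ = 3^1 − 3^2 − 3^3 + 3^6 = 696.
N = 696/6 = 116.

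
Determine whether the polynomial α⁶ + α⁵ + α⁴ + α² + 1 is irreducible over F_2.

Yes

Write g(α) = α⁶ + α⁵ + α⁴ + α² + 1.
Check for roots in F_2: g(0) = 1; g(1) = 1.
No roots, so no linear factors.
Monic irreducibles of degree 2 over GF(2): α² + α + 1.
None of them divide g (all give nonzero remainder).
Monic irreducibles of degree 3 over GF(2): α³ + α + 1, α³ + α² + 1.
None of them divide g (all give nonzero remainder).
No irreducible factor of degree ≤ 3 exists, so g is irreducible over GF(2).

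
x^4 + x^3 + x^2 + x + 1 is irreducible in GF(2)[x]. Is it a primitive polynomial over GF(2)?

No

Write f(x) = x^4 + x^3 + x^2 + x + 1.
|GF(2^4)^×| = 2^4 − 1 = 15. Prime factorization: 15 = 3·5.
f is primitive ⇔ x has order 15 in GF(2)[x]/(f), i.e. x^(15/q) ≠ 1 for each prime q | 15.
x^(5) mod f = 1
x^(3) mod f = x^3.
Since x^(5) = 1, the order of x divides 5 < 15; not primitive.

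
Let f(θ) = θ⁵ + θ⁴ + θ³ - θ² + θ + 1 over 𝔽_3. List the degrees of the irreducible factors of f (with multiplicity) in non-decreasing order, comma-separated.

Roots in 𝔽_3: f(0) = 1; f(1) = 1; f(2) = 1.
Complete factorization: f(θ) = (θ⁵ + θ⁴ + θ³ - θ² + θ + 1).
Factor degrees with multiplicity: 5 = 5.

5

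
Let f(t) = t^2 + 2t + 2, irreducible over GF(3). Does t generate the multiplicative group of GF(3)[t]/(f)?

|GF(3^2)^×| = 3^2 − 1 = 8. Prime factorization: 8 = 2^3.
f is primitive ⇔ t has order 8 in GF(3)[t]/(f), i.e. t^(8/q) ≠ 1 for each prime q | 8.
t^(4) mod f = 2.
None equal 1, so t has full order 8; f is primitive.

Yes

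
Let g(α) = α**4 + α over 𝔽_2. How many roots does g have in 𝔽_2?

2

Evaluate at each of the 2 elements of 𝔽_2:
g(0) = 0 → root; g(1) = 0 → root.
Roots: {0, 1}.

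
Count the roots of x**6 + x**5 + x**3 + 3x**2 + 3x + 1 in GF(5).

Write f(x) = x**6 + x**5 + x**3 + 3x**2 + 3x + 1.
Evaluate at each of the 5 elements of GF(5):
f(0) = 1; f(1) = 0 → root; f(2) = 3; f(3) = 1; f(4) = 0 → root.
Roots: {1, 4}.

2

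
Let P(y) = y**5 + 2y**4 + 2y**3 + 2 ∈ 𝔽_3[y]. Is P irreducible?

Check for roots in 𝔽_3: P(0) = 2; P(1) = 1; P(2) = 1.
No roots, so no linear factors.
Monic irreducibles of degree 2 over GF(3): y**2 + 1, y**2 + y + 2, y**2 + 2y + 2.
None of them divide P (all give nonzero remainder).
No irreducible factor of degree ≤ 2 exists, so P is irreducible over GF(3).

Yes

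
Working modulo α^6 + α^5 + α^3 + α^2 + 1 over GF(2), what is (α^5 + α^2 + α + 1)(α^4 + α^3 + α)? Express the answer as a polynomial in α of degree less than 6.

Multiply in GF(2)[α]: (α^5 + α^2 + α + 1)·(α^4 + α^3 + α) = α^9 + α^8 + α^2 + α.
Reduce using α^6 ≡ α^5 + α^3 + α^2 + 1 (mod α^6 + α^5 + α^3 + α^2 + 1).
Reduced: α + 1.

α + 1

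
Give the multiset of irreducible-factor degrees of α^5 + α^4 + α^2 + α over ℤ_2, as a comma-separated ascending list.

1, 1, 1, 2

Write g(α) = α^5 + α^4 + α^2 + α.
Roots in ℤ_2: g(0) = 0 → root; g(1) = 0 → root.
Linear factors from roots: (α), (α + 1).
Complete factorization: g(α) = (α)·(α + 1)^2·(α^2 + α + 1).
Factor degrees with multiplicity: 1 + 1 + 1 + 2 = 5.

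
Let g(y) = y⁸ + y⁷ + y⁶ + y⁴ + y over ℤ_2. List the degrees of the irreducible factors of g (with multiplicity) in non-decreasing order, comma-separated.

Roots in ℤ_2: g(0) = 0 → root; g(1) = 1.
Linear factors from roots: (y).
Complete factorization: g(y) = (y)·(y² + y + 1)^2·(y³ + y² + 1).
Factor degrees with multiplicity: 1 + 2 + 2 + 3 = 8.

1, 2, 2, 3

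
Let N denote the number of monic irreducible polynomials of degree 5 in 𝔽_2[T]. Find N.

6

By the necklace-counting formula, N_2(5) = (1/5) Σ_{d|5} μ(5/d)·2^d.
Divisors of 5: 1, 5; μ(5/d) for each: -1, 1.
Σ = − 2^1 + 2^5 = 30.
N = 30/5 = 6.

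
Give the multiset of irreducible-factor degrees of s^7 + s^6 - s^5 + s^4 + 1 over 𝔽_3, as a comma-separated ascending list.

1, 1, 1, 2, 2

Write g(s) = s^7 + s^6 - s^5 + s^4 + 1.
Roots in 𝔽_3: g(0) = 1; g(1) = 0 → root; g(2) = 0 → root.
Linear factors from roots: (s - 1), (s + 1).
Complete factorization: g(s) = (s + 1)·(s - 1)^2·(s^2 + s - 1)^2.
Factor degrees with multiplicity: 1 + 1 + 1 + 2 + 2 = 7.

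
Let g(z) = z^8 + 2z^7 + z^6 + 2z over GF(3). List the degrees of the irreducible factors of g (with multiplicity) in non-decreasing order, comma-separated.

1, 1, 1, 2, 3

Roots in GF(3): g(0) = 0 → root; g(1) = 0 → root; g(2) = 1.
Linear factors from roots: (z), (z + 2).
Complete factorization: g(z) = (z)·(z + 2)^2·(z^2 + 1)·(z^3 + z^2 + z + 2).
Factor degrees with multiplicity: 1 + 1 + 1 + 2 + 3 = 8.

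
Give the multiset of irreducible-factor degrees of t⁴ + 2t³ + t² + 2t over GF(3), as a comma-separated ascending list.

1, 1, 2

Write g(t) = t⁴ + 2t³ + t² + 2t.
Roots in GF(3): g(0) = 0 → root; g(1) = 0 → root; g(2) = 1.
Linear factors from roots: (t), (t + 2).
Complete factorization: g(t) = (t)·(t + 2)·(t² + 1).
Factor degrees with multiplicity: 1 + 1 + 2 = 4.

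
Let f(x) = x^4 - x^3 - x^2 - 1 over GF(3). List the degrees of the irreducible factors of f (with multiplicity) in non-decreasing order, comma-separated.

1, 3

Roots in GF(3): f(0) = 2; f(1) = 1; f(2) = 0 → root.
Linear factors from roots: (x + 1).
Complete factorization: f(x) = (x + 1)·(x^3 + x^2 + x - 1).
Factor degrees with multiplicity: 1 + 3 = 4.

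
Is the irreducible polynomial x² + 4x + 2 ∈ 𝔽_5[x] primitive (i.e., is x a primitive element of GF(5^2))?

Write f(x) = x² + 4x + 2.
|GF(5^2)^×| = 5^2 − 1 = 24. Prime factorization: 24 = 2^3·3.
f is primitive ⇔ x has order 24 in GF(5)[x]/(f), i.e. x^(24/q) ≠ 1 for each prime q | 24.
x^(12) mod f = 4.
x^(8) mod f = 2x + 1.
None equal 1, so x has full order 24; f is primitive.

Yes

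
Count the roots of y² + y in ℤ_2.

2

Write g(y) = y² + y.
Evaluate at each of the 2 elements of ℤ_2:
g(0) = 0 → root; g(1) = 0 → root.
Roots: {0, 1}.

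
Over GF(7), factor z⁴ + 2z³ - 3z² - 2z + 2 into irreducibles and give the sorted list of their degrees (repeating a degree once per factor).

1, 1, 2

Write g(z) = z⁴ + 2z³ - 3z² - 2z + 2.
Linear factors from roots: (z - 1), (z + 1).
Complete factorization: g(z) = (z + 1)·(z - 1)·(z² + 2z - 2).
Factor degrees with multiplicity: 1 + 1 + 2 = 4.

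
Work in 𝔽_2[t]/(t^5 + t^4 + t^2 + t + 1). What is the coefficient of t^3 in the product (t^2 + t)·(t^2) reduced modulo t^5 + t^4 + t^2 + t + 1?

1

Multiply in 𝔽_2[t]: (t^2 + t)·(t^2) = t^4 + t^3.
Reduced: t^4 + t^3.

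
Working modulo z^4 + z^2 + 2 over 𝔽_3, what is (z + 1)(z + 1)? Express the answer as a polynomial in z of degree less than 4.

z^2 + 2z + 1

Multiply in 𝔽_3[z]: (z + 1)·(z + 1) = z^2 + 2z + 1.
Reduced: z^2 + 2z + 1.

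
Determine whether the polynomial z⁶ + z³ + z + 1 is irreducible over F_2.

No

Write P(z) = z⁶ + z³ + z + 1.
Check for roots in F_2: P(0) = 1; P(1) = 0 → root.
P(1) = 0, so (z − 1) divides P(z); P is reducible.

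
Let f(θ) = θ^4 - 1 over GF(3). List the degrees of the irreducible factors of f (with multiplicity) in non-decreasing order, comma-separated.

1, 1, 2

Roots in GF(3): f(0) = 2; f(1) = 0 → root; f(2) = 0 → root.
Linear factors from roots: (θ - 1), (θ + 1).
Complete factorization: f(θ) = (θ + 1)·(θ - 1)·(θ^2 + 1).
Factor degrees with multiplicity: 1 + 1 + 2 = 4.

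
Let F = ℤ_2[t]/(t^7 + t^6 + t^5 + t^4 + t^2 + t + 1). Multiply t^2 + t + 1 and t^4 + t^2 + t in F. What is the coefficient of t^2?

0

Multiply in ℤ_2[t]: (t^2 + t + 1)·(t^4 + t^2 + t) = t^6 + t^5 + t.
Reduced: t^6 + t^5 + t.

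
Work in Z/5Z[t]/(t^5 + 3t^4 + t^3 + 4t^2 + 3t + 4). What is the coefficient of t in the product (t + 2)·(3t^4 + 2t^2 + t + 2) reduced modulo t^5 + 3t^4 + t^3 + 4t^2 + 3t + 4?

Multiply in Z/5Z[t]: (t + 2)·(3t^4 + 2t^2 + t + 2) = 3t^5 + t^4 + 2t^3 + 4t + 4.
Reduce using t^5 ≡ 2t^4 + 4t^3 + t^2 + 2t + 1 (mod t^5 + 3t^4 + t^3 + 4t^2 + 3t + 4).
Reduced: 2t^4 + 4t^3 + 3t^2 + 2.

0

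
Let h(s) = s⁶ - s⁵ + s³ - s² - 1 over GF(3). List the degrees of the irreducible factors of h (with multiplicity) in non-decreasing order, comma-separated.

6

Roots in GF(3): h(0) = 2; h(1) = 2; h(2) = 2.
Complete factorization: h(s) = (s⁶ - s⁵ + s³ - s² - 1).
Factor degrees with multiplicity: 6 = 6.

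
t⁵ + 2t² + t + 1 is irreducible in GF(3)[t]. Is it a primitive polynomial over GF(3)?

Yes

Write f(t) = t⁵ + 2t² + t + 1.
|GF(3^5)^×| = 3^5 − 1 = 242. Prime factorization: 242 = 2·11^2.
f is primitive ⇔ t has order 242 in GF(3)[t]/(f), i.e. t^(242/q) ≠ 1 for each prime q | 242.
t^(121) mod f = 2.
t^(22) mod f = t⁴ + t³ + 2t² + t.
None equal 1, so t has full order 242; f is primitive.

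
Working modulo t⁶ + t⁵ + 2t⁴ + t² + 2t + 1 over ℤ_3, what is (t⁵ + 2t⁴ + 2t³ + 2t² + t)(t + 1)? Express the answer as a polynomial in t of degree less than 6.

Multiply in ℤ_3[t]: (t⁵ + 2t⁴ + 2t³ + 2t² + t)·(t + 1) = t⁶ + t⁴ + t³ + t.
Reduce using t⁶ ≡ 2t⁵ + t⁴ + 2t² + t + 2 (mod t⁶ + t⁵ + 2t⁴ + t² + 2t + 1).
Reduced: 2t⁵ + 2t⁴ + t³ + 2t² + 2t + 2.

2t^5 + 2t^4 + t^3 + 2t^2 + 2t + 2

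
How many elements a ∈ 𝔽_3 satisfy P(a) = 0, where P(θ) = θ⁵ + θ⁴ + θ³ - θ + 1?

Evaluate at each of the 3 elements of 𝔽_3:
P(0) = 1; P(1) = 0 → root; P(2) = 1.
Roots: {1}.

1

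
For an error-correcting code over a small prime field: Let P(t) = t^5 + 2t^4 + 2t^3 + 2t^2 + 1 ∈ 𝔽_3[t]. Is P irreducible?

Yes

Check for roots in 𝔽_3: P(0) = 1; P(1) = 2; P(2) = 2.
No roots, so no linear factors.
Monic irreducibles of degree 2 over GF(3): t^2 + 1, t^2 + t + 2, t^2 + 2t + 2.
None of them divide P (all give nonzero remainder).
No irreducible factor of degree ≤ 2 exists, so P is irreducible over GF(3).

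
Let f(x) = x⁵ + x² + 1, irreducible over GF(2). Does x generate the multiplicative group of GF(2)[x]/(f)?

|GF(2^5)^×| = 2^5 − 1 = 31. Prime factorization: 31 = 31.
f is primitive ⇔ x has order 31 in GF(2)[x]/(f), i.e. x^(31/q) ≠ 1 for each prime q | 31.
x^(1) mod f = x.
None equal 1, so x has full order 31; f is primitive.

Yes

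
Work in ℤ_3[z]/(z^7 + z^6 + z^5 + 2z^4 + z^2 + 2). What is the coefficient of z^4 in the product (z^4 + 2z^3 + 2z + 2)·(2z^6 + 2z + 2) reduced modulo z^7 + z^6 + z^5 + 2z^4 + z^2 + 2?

0

Multiply in ℤ_3[z]: (z^4 + 2z^3 + 2z + 2)·(2z^6 + 2z + 2) = 2z^10 + z^9 + z^7 + z^6 + 2z^5 + z^3 + z^2 + 2z + 1.
Reduce using z^7 ≡ 2z^6 + 2z^5 + z^4 + 2z^2 + 1 (mod z^7 + z^6 + z^5 + 2z^4 + z^2 + 2).
Reduced: 2z^6 + z^3 + z^2 + z.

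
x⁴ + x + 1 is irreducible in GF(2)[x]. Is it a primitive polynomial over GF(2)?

Write f(x) = x⁴ + x + 1.
|GF(2^4)^×| = 2^4 − 1 = 15. Prime factorization: 15 = 3·5.
f is primitive ⇔ x has order 15 in GF(2)[x]/(f), i.e. x^(15/q) ≠ 1 for each prime q | 15.
x^(5) mod f = x² + x.
x^(3) mod f = x³.
None equal 1, so x has full order 15; f is primitive.

Yes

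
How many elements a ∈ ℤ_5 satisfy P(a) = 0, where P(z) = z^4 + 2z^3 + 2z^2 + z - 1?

Evaluate at each of the 5 elements of ℤ_5:
P(0) = 4; P(1) = 0 → root; P(2) = 1; P(3) = 0 → root; P(4) = 4.
Roots: {1, 3}.

2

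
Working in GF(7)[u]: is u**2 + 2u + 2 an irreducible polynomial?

Yes

Write P(u) = u**2 + 2u + 2.
Check for roots in GF(7): P(0) = 2; P(1) = 5; P(2) = 3; P(3) = 3; P(4) = 5; P(5) = 2; P(6) = 1.
No roots. A degree-2 polynomial over a field with no linear factor is irreducible.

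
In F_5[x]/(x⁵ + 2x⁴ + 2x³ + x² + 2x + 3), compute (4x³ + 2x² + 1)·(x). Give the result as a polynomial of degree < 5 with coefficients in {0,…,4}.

4x^4 + 2x^3 + x

Multiply in F_5[x]: (4x³ + 2x² + 1)·(x) = 4x⁴ + 2x³ + x.
Reduced: 4x⁴ + 2x³ + x.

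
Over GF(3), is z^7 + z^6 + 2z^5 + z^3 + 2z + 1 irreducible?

Yes

Write f(z) = z^7 + z^6 + 2z^5 + z^3 + 2z + 1.
Check for roots in GF(3): f(0) = 1; f(1) = 2; f(2) = 2.
No roots, so no linear factors.
Monic irreducibles of degree 2 over GF(3): z^2 + 1, z^2 + z + 2, z^2 + 2z + 2.
None of them divide f (all give nonzero remainder).
Degree-3 irreducible divisors: test the 8 monic irreducibles of degree 3 over GF(3).
None of them divide f (all give nonzero remainder).
No irreducible factor of degree ≤ 3 exists, so f is irreducible over GF(3).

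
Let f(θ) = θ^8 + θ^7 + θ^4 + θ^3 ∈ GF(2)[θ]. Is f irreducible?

No

Check for roots in GF(2): f(0) = 0 → root; f(1) = 0 → root.
f(0) = 0, so (θ) divides f(θ); f is reducible.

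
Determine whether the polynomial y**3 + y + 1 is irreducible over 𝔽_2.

Yes

Write f(y) = y**3 + y + 1.
Check for roots in 𝔽_2: f(0) = 1; f(1) = 1.
No roots. A degree-3 polynomial over a field with no linear factor is irreducible.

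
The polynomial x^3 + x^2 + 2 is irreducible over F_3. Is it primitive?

No

Write f(x) = x^3 + x^2 + 2.
|GF(3^3)^×| = 3^3 − 1 = 26. Prime factorization: 26 = 2·13.
f is primitive ⇔ x has order 26 in GF(3)[x]/(f), i.e. x^(26/q) ≠ 1 for each prime q | 26.
x^(13) mod f = 1
x^(2) mod f = x^2.
Since x^(13) = 1, the order of x divides 13 < 26; not primitive.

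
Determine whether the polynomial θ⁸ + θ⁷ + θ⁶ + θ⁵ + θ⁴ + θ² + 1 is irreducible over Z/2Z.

Write P(θ) = θ⁸ + θ⁷ + θ⁶ + θ⁵ + θ⁴ + θ² + 1.
Check for roots in Z/2Z: P(0) = 1; P(1) = 1.
No roots, so no linear factors.
Monic irreducibles of degree 2 over GF(2): θ² + θ + 1.
None of them divide P (all give nonzero remainder).
Monic irreducibles of degree 3 over GF(2): θ³ + θ + 1, θ³ + θ² + 1.
None of them divide P (all give nonzero remainder).
Monic irreducibles of degree 4 over GF(2): θ⁴ + θ + 1, θ⁴ + θ³ + 1, θ⁴ + θ³ + θ² + θ + 1.
None of them divide P (all give nonzero remainder).
No irreducible factor of degree ≤ 4 exists, so P is irreducible over GF(2).

Yes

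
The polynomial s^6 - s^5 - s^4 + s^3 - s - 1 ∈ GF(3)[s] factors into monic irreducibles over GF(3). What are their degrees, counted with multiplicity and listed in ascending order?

1, 2, 3

Write g(s) = s^6 - s^5 - s^4 + s^3 - s - 1.
Roots in GF(3): g(0) = 2; g(1) = 1; g(2) = 0 → root.
Linear factors from roots: (s + 1).
Complete factorization: g(s) = (s + 1)·(s^2 + 1)·(s^3 + s^2 - 1).
Factor degrees with multiplicity: 1 + 2 + 3 = 6.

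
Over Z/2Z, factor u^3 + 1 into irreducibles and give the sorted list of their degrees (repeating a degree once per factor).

1, 2

Write f(u) = u^3 + 1.
Roots in Z/2Z: f(0) = 1; f(1) = 0 → root.
Linear factors from roots: (u + 1).
Complete factorization: f(u) = (u + 1)·(u^2 + u + 1).
Factor degrees with multiplicity: 1 + 2 = 3.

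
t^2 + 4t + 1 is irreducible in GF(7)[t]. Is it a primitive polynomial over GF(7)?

Write f(t) = t^2 + 4t + 1.
|GF(7^2)^×| = 7^2 − 1 = 48. Prime factorization: 48 = 2^4·3.
f is primitive ⇔ t has order 48 in GF(7)[t]/(f), i.e. t^(48/q) ≠ 1 for each prime q | 48.
t^(24) mod f = 1
t^(16) mod f = 1
Since t^(24) = 1, the order of t divides 24 < 48; not primitive.

No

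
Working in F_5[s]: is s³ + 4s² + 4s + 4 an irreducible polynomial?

Write m(s) = s³ + 4s² + 4s + 4.
Check for roots in F_5: m(0) = 4; m(1) = 3; m(2) = 1; m(3) = 4; m(4) = 3.
No roots. A degree-3 polynomial over a field with no linear factor is irreducible.

Yes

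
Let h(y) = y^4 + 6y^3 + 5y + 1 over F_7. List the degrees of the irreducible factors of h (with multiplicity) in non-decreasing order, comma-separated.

1, 3

Linear factors from roots: (y + 4).
Complete factorization: h(y) = (y + 4)·(y^3 + 2y^2 + 6y + 2).
Factor degrees with multiplicity: 1 + 3 = 4.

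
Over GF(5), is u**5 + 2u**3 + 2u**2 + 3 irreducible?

Write P(u) = u**5 + 2u**3 + 2u**2 + 3.
Check for roots in GF(5): P(0) = 3; P(1) = 3; P(2) = 4; P(3) = 3; P(4) = 2.
No roots, so no linear factors.
Degree-2 irreducible divisors: test the 10 monic irreducibles of degree 2 over GF(5).
None of them divide P (all give nonzero remainder).
No irreducible factor of degree ≤ 2 exists, so P is irreducible over GF(5).

Yes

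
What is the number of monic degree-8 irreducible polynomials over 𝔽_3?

The number of monic irreducibles of degree 8 over GF(3) is (1/8)·Σ_{d∣8} μ(8/d) 3^d.
Divisors of 8: 1, 2, 4, 8; μ(8/d) for each: 0, 0, -1, 1.
Σ = − 3^4 + 3^8 = 6480.
N = 6480/8 = 810.

810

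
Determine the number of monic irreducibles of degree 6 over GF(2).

9

x^(2^6) − x is the product of all monic irreducibles of degree dividing 6; Möbius inversion gives N = (1/6) Σ μ(6/d)·2^d.
Divisors of 6: 1, 2, 3, 6; μ(6/d) for each: 1, -1, -1, 1.
Σ = 2^1 − 2^2 − 2^3 + 2^6 = 54.
N = 54/6 = 9.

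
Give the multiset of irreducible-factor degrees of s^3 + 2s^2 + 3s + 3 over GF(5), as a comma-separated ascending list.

1, 2

Write f(s) = s^3 + 2s^2 + 3s + 3.
Roots in GF(5): f(0) = 3; f(1) = 4; f(2) = 0 → root; f(3) = 2; f(4) = 1.
Linear factors from roots: (s + 3).
Complete factorization: f(s) = (s + 3)·(s^2 + 4s + 1).
Factor degrees with multiplicity: 1 + 2 = 3.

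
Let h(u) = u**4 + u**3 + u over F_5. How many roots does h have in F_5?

1

Evaluate at each of the 5 elements of F_5:
h(0) = 0 → root; h(1) = 3; h(2) = 1; h(3) = 1; h(4) = 4.
Roots: {0}.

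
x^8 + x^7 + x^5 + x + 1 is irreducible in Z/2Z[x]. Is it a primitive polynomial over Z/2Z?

No

Write f(x) = x^8 + x^7 + x^5 + x + 1.
|GF(2^8)^×| = 2^8 − 1 = 255. Prime factorization: 255 = 3·5·17.
f is primitive ⇔ x has order 255 in GF(2)[x]/(f), i.e. x^(255/q) ≠ 1 for each prime q | 255.
x^(85) mod f = 1
x^(51) mod f = x^6 + x^4 + x^3 + x.
x^(15) mod f = x^5 + x^4 + x^3.
Since x^(85) = 1, the order of x divides 85 < 255; not primitive.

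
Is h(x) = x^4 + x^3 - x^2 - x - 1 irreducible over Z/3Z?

Check for roots in Z/3Z: h(0) = 2; h(1) = 2; h(2) = 2.
No roots, so no linear factors.
Monic irreducibles of degree 2 over GF(3): x^2 + 1, x^2 + x - 1, x^2 - x - 1.
None of them divide h (all give nonzero remainder).
No irreducible factor of degree ≤ 2 exists, so h is irreducible over GF(3).

Yes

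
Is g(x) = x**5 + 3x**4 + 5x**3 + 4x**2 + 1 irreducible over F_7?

Check for roots in F_7: g(0) = 1; g(1) = 0 → root; g(2) = 4; g(3) = 0 → root; g(4) = 0 → root; g(5) = 0 → root; g(6) = 2.
g(1) = 0, so (x − 1) divides g(x); g is reducible.

No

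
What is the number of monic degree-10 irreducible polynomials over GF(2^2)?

104754

The number of monic irreducibles of degree 10 over GF(4) is (1/10)·Σ_{d∣10} μ(10/d) 4^d.
Divisors of 10: 1, 2, 5, 10; μ(10/d) for each: 1, -1, -1, 1.
Σ = 4^1 − 4^2 − 4^5 + 4^10 = 1047540.
N = 1047540/10 = 104754.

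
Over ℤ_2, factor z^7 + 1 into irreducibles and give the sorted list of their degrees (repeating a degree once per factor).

Write g(z) = z^7 + 1.
Roots in ℤ_2: g(0) = 1; g(1) = 0 → root.
Linear factors from roots: (z + 1).
Complete factorization: g(z) = (z + 1)·(z^3 + z + 1)·(z^3 + z^2 + 1).
Factor degrees with multiplicity: 1 + 3 + 3 = 7.

1, 3, 3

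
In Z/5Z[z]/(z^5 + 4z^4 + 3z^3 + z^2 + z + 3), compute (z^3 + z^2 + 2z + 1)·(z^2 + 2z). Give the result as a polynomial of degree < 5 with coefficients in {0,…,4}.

4z^4 + z^3 + 4z^2 + z + 2

Multiply in Z/5Z[z]: (z^3 + z^2 + 2z + 1)·(z^2 + 2z) = z^5 + 3z^4 + 4z^3 + 2z.
Reduce using z^5 ≡ z^4 + 2z^3 + 4z^2 + 4z + 2 (mod z^5 + 4z^4 + 3z^3 + z^2 + z + 3).
Reduced: 4z^4 + z^3 + 4z^2 + z + 2.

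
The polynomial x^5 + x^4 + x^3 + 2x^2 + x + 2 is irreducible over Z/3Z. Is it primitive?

Write f(x) = x^5 + x^4 + x^3 + 2x^2 + x + 2.
|GF(3^5)^×| = 3^5 − 1 = 242. Prime factorization: 242 = 2·11^2.
f is primitive ⇔ x has order 242 in GF(3)[x]/(f), i.e. x^(242/q) ≠ 1 for each prime q | 242.
x^(121) mod f = 1
x^(22) mod f = 2x^4 + 2x^3 + 2.
Since x^(121) = 1, the order of x divides 121 < 242; not primitive.

No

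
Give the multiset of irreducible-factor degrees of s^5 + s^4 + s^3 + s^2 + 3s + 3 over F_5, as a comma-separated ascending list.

1, 1, 1, 2

Write g(s) = s^5 + s^4 + s^3 + s^2 + 3s + 3.
Roots in F_5: g(0) = 3; g(1) = 0 → root; g(2) = 4; g(3) = 2; g(4) = 0 → root.
Linear factors from roots: (s + 4), (s + 1).
Complete factorization: g(s) = (s + 4)·(s + 1)^2·(s^2 + 2).
Factor degrees with multiplicity: 1 + 1 + 1 + 2 = 5.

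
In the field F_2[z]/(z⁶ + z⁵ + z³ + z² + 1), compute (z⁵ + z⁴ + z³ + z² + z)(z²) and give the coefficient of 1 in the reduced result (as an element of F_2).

Multiply in F_2[z]: (z⁵ + z⁴ + z³ + z² + z)·(z²) = z⁷ + z⁶ + z⁵ + z⁴ + z³.
Reduce using z⁶ ≡ z⁵ + z³ + z² + 1 (mod z⁶ + z⁵ + z³ + z² + 1).
Reduced: z⁵ + z.

0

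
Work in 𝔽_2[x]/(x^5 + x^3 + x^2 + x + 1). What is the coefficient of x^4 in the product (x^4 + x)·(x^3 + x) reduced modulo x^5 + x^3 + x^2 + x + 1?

Multiply in 𝔽_2[x]: (x^4 + x)·(x^3 + x) = x^7 + x^5 + x^4 + x^2.
Reduce using x^5 ≡ x^3 + x^2 + x + 1 (mod x^5 + x^3 + x^2 + x + 1).
Reduced: x^3.

0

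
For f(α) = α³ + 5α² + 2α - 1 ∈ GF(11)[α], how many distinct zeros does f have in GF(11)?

Evaluate at each of the 11 elements of GF(11):
f(0) = 10; f(1) = 7; f(2) = 9; f(3) = 0 → root; f(4) = 8; f(5) = 6; f(6) = 0 → root; f(7) = 7; f(8) = 0 → root; f(9) = 7; f(10) = 1.
Roots: {3, 6, 8}.

3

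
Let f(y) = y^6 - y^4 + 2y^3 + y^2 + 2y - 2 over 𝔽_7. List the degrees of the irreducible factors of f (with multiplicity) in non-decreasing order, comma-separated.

1, 1, 2, 2

Linear factors from roots: (y - 2), (y + 3).
Complete factorization: f(y) = (y + 3)·(y - 2)·(y^2 + y - 1)·(y^2 - 2y + 2).
Factor degrees with multiplicity: 1 + 1 + 2 + 2 = 6.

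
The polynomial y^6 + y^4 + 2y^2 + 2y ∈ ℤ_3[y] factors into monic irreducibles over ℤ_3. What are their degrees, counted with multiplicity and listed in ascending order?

Write f(y) = y^6 + y^4 + 2y^2 + 2y.
Roots in ℤ_3: f(0) = 0 → root; f(1) = 0 → root; f(2) = 2.
Linear factors from roots: (y), (y + 2).
Complete factorization: f(y) = (y)·(y + 2)·(y^2 + 2y + 2)^2.
Factor degrees with multiplicity: 1 + 1 + 2 + 2 = 6.

1, 1, 2, 2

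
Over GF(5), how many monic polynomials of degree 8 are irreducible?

The number of monic irreducibles of degree 8 over GF(5) is (1/8)·Σ_{d∣8} μ(8/d) 5^d.
Divisors of 8: 1, 2, 4, 8; μ(8/d) for each: 0, 0, -1, 1.
Σ = − 5^4 + 5^8 = 390000.
N = 390000/8 = 48750.

48750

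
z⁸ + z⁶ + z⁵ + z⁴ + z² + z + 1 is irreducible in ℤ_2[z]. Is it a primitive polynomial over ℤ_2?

No

Write f(z) = z⁸ + z⁶ + z⁵ + z⁴ + z² + z + 1.
|GF(2^8)^×| = 2^8 − 1 = 255. Prime factorization: 255 = 3·5·17.
f is primitive ⇔ z has order 255 in GF(2)[z]/(f), i.e. z^(255/q) ≠ 1 for each prime q | 255.
z^(85) mod f = 1
z^(51) mod f = z⁶ + z⁴ + z³ + z² + z.
z^(15) mod f = z⁷ + z⁶ + z⁵ + z⁴ + z³ + z² + z.
Since z^(85) = 1, the order of z divides 85 < 255; not primitive.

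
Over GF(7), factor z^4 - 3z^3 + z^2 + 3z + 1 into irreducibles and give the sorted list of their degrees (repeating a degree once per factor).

Write g(z) = z^4 - 3z^3 + z^2 + 3z + 1.
Complete factorization: g(z) = (z^2 + z - 1)·(z^2 + 3z - 1).
Factor degrees with multiplicity: 2 + 2 = 4.

2, 2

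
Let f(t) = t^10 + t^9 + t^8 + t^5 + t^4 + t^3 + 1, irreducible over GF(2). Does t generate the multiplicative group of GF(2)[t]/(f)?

|GF(2^10)^×| = 2^10 − 1 = 1023. Prime factorization: 1023 = 3·11·31.
f is primitive ⇔ t has order 1023 in GF(2)[t]/(f), i.e. t^(1023/q) ≠ 1 for each prime q | 1023.
t^(341) mod f = t^9 + t^8 + t^7 + t^5 + t + 1.
t^(93) mod f = t^9 + t^8 + t^7 + t^3 + t^2 + 1.
t^(33) mod f = t^7 + t^2 + 1.
None equal 1, so t has full order 1023; f is primitive.

Yes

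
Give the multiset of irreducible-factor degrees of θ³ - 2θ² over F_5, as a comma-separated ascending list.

1, 1, 1

Write f(θ) = θ³ - 2θ².
Roots in F_5: f(0) = 0 → root; f(1) = 4; f(2) = 0 → root; f(3) = 4; f(4) = 2.
Linear factors from roots: (θ), (θ - 2).
Complete factorization: f(θ) = (θ - 2)·(θ)^2.
Factor degrees with multiplicity: 1 + 1 + 1 = 3.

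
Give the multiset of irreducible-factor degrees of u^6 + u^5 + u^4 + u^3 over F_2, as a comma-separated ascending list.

1, 1, 1, 1, 1, 1

Write f(u) = u^6 + u^5 + u^4 + u^3.
Roots in F_2: f(0) = 0 → root; f(1) = 0 → root.
Linear factors from roots: (u), (u + 1).
Complete factorization: f(u) = (u)^3·(u + 1)^3.
Factor degrees with multiplicity: 1 + 1 + 1 + 1 + 1 + 1 = 6.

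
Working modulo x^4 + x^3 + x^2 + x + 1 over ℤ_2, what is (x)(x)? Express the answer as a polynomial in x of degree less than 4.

x^2

Multiply in ℤ_2[x]: (x)·(x) = x^2.
Reduced: x^2.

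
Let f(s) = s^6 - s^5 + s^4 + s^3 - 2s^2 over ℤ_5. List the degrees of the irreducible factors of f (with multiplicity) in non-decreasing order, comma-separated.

1, 1, 1, 1, 2

Roots in ℤ_5: f(0) = 0 → root; f(1) = 0 → root; f(2) = 3; f(3) = 1; f(4) = 0 → root.
Linear factors from roots: (s), (s - 1), (s + 1).
Complete factorization: f(s) = (s + 1)·(s - 1)·(s)^2·(s^2 - s + 2).
Factor degrees with multiplicity: 1 + 1 + 1 + 1 + 2 = 6.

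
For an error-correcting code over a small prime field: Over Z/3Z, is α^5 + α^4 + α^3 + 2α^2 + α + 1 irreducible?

Yes

Write h(α) = α^5 + α^4 + α^3 + 2α^2 + α + 1.
Check for roots in Z/3Z: h(0) = 1; h(1) = 1; h(2) = 1.
No roots, so no linear factors.
Monic irreducibles of degree 2 over GF(3): α^2 + 1, α^2 + α + 2, α^2 + 2α + 2.
None of them divide h (all give nonzero remainder).
No irreducible factor of degree ≤ 2 exists, so h is irreducible over GF(3).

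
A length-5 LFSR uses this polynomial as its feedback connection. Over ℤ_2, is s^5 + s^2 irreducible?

Write m(s) = s^5 + s^2.
Check for roots in ℤ_2: m(0) = 0 → root; m(1) = 0 → root.
m(0) = 0, so (s) divides m(s); m is reducible.

No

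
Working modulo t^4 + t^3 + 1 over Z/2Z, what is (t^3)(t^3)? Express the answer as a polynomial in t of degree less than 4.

t^3 + t^2 + t + 1

Multiply in Z/2Z[t]: (t^3)·(t^3) = t^6.
Reduce using t^4 ≡ t^3 + 1 (mod t^4 + t^3 + 1).
Reduced: t^3 + t^2 + t + 1.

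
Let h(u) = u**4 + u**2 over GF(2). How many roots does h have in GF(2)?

Evaluate at each of the 2 elements of GF(2):
h(0) = 0 → root; h(1) = 0 → root.
Roots: {0, 1}.

2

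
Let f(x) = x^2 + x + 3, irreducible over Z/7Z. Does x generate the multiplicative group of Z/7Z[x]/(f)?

Yes

|GF(7^2)^×| = 7^2 − 1 = 48. Prime factorization: 48 = 2^4·3.
f is primitive ⇔ x has order 48 in GF(7)[x]/(f), i.e. x^(48/q) ≠ 1 for each prime q | 48.
x^(24) mod f = 6.
x^(16) mod f = 2.
None equal 1, so x has full order 48; f is primitive.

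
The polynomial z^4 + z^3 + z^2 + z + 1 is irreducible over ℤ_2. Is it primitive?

Write f(z) = z^4 + z^3 + z^2 + z + 1.
|GF(2^4)^×| = 2^4 − 1 = 15. Prime factorization: 15 = 3·5.
f is primitive ⇔ z has order 15 in GF(2)[z]/(f), i.e. z^(15/q) ≠ 1 for each prime q | 15.
z^(5) mod f = 1
z^(3) mod f = z^3.
Since z^(5) = 1, the order of z divides 5 < 15; not primitive.

No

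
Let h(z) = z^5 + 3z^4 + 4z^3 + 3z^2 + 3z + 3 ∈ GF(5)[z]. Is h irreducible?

Yes

Check for roots in GF(5): h(0) = 3; h(1) = 2; h(2) = 3; h(3) = 3; h(4) = 1.
No roots, so no linear factors.
Degree-2 irreducible divisors: test the 10 monic irreducibles of degree 2 over GF(5).
None of them divide h (all give nonzero remainder).
No irreducible factor of degree ≤ 2 exists, so h is irreducible over GF(5).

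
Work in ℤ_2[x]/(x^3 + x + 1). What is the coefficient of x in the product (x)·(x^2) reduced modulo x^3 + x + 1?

1

Multiply in ℤ_2[x]: (x)·(x^2) = x^3.
Reduce using x^3 ≡ x + 1 (mod x^3 + x + 1).
Reduced: x + 1.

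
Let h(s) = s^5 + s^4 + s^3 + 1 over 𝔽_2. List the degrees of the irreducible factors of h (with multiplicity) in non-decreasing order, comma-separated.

Roots in 𝔽_2: h(0) = 1; h(1) = 0 → root.
Linear factors from roots: (s + 1).
Complete factorization: h(s) = (s + 1)^2·(s^3 + s^2 + 1).
Factor degrees with multiplicity: 1 + 1 + 3 = 5.

1, 1, 3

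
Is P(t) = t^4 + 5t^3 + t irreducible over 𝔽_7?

No

Check for roots in 𝔽_7: P(0) = 0 → root; P(1) = 0 → root; P(2) = 2; P(3) = 2; P(4) = 6; P(5) = 2; P(6) = 2.
P(0) = 0, so (t) divides P(t); P is reducible.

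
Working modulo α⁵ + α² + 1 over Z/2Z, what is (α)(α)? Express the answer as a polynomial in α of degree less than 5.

α^2

Multiply in Z/2Z[α]: (α)·(α) = α².
Reduced: α².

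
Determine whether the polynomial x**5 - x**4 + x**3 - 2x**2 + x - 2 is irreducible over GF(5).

Write m(x) = x**5 - x**4 + x**3 - 2x**2 + x - 2.
Check for roots in GF(5): m(0) = 3; m(1) = 3; m(2) = 1; m(3) = 2; m(4) = 2.
No roots, so no linear factors.
Degree-2 irreducible divisors: test the 10 monic irreducibles of degree 2 over GF(5).
None of them divide m (all give nonzero remainder).
No irreducible factor of degree ≤ 2 exists, so m is irreducible over GF(5).

Yes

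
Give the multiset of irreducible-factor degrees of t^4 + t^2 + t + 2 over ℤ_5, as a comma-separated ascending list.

Write f(t) = t^4 + t^2 + t + 2.
Roots in ℤ_5: f(0) = 2; f(1) = 0 → root; f(2) = 4; f(3) = 0 → root; f(4) = 3.
Linear factors from roots: (t + 4), (t + 2).
Complete factorization: f(t) = (t + 4)·(t + 2)^3.
Factor degrees with multiplicity: 1 + 1 + 1 + 1 = 4.

1, 1, 1, 1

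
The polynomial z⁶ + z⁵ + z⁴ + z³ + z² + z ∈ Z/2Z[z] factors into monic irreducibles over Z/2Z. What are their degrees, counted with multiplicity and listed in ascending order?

Write g(z) = z⁶ + z⁵ + z⁴ + z³ + z² + z.
Roots in Z/2Z: g(0) = 0 → root; g(1) = 0 → root.
Linear factors from roots: (z), (z + 1).
Complete factorization: g(z) = (z)·(z + 1)·(z² + z + 1)^2.
Factor degrees with multiplicity: 1 + 1 + 2 + 2 = 6.

1, 1, 2, 2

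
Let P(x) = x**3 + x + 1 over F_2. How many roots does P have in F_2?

Evaluate at each of the 2 elements of F_2:
P(0) = 1; P(1) = 1.
No element is a root.

0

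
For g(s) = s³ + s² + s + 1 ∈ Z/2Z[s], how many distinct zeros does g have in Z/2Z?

1

Evaluate at each of the 2 elements of Z/2Z:
g(0) = 1; g(1) = 0 → root.
Roots: {1}.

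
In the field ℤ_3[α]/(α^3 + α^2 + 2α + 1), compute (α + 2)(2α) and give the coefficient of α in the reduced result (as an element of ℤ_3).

Multiply in ℤ_3[α]: (α + 2)·(2α) = 2α^2 + α.
Reduced: 2α^2 + α.

1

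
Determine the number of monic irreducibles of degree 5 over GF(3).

48

Gauss's count: N_{3}(5) = (1/5) Σ_{d|5} μ(5/d)·3^d.
Divisors of 5: 1, 5; μ(5/d) for each: -1, 1.
Σ = − 3^1 + 3^5 = 240.
N = 240/5 = 48.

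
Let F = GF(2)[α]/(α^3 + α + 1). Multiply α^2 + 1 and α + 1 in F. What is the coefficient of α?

Multiply in GF(2)[α]: (α^2 + 1)·(α + 1) = α^3 + α^2 + α + 1.
Reduce using α^3 ≡ α + 1 (mod α^3 + α + 1).
Reduced: α^2.

0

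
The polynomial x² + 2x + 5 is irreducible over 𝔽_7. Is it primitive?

Write f(x) = x² + 2x + 5.
|GF(7^2)^×| = 7^2 − 1 = 48. Prime factorization: 48 = 2^4·3.
f is primitive ⇔ x has order 48 in GF(7)[x]/(f), i.e. x^(48/q) ≠ 1 for each prime q | 48.
x^(24) mod f = 6.
x^(16) mod f = 4.
None equal 1, so x has full order 48; f is primitive.

Yes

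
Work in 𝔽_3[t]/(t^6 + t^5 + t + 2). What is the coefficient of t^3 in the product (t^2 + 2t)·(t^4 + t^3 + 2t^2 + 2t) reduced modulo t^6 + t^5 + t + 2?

Multiply in 𝔽_3[t]: (t^2 + 2t)·(t^4 + t^3 + 2t^2 + 2t) = t^6 + t^4 + t^2.
Reduce using t^6 ≡ 2t^5 + 2t + 1 (mod t^6 + t^5 + t + 2).
Reduced: 2t^5 + t^4 + t^2 + 2t + 1.

0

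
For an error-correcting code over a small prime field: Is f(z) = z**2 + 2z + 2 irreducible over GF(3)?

Yes

Check for roots in GF(3): f(0) = 2; f(1) = 2; f(2) = 1.
No roots. A degree-2 polynomial over a field with no linear factor is irreducible.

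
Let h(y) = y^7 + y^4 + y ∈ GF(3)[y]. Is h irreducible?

No

Check for roots in GF(3): h(0) = 0 → root; h(1) = 0 → root; h(2) = 2.
h(0) = 0, so (y) divides h(y); h is reducible.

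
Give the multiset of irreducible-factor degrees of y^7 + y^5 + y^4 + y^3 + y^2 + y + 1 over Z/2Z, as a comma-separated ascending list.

Write h(y) = y^7 + y^5 + y^4 + y^3 + y^2 + y + 1.
Roots in Z/2Z: h(0) = 1; h(1) = 1.
Complete factorization: h(y) = (y^7 + y^5 + y^4 + y^3 + y^2 + y + 1).
Factor degrees with multiplicity: 7 = 7.

7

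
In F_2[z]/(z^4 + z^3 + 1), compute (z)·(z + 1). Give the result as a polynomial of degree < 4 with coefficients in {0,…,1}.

z^2 + z

Multiply in F_2[z]: (z)·(z + 1) = z^2 + z.
Reduced: z^2 + z.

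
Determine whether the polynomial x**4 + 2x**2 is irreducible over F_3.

Write m(x) = x**4 + 2x**2.
Check for roots in F_3: m(0) = 0 → root; m(1) = 0 → root; m(2) = 0 → root.
m(0) = 0, so (x) divides m(x); m is reducible.

No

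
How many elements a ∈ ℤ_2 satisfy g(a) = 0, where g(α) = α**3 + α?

Evaluate at each of the 2 elements of ℤ_2:
g(0) = 0 → root; g(1) = 0 → root.
Roots: {0, 1}.

2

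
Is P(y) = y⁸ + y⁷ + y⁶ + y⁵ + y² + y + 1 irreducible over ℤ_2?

Yes

Check for roots in ℤ_2: P(0) = 1; P(1) = 1.
No roots, so no linear factors.
Monic irreducibles of degree 2 over GF(2): y² + y + 1.
None of them divide P (all give nonzero remainder).
Monic irreducibles of degree 3 over GF(2): y³ + y + 1, y³ + y² + 1.
None of them divide P (all give nonzero remainder).
Monic irreducibles of degree 4 over GF(2): y⁴ + y + 1, y⁴ + y³ + 1, y⁴ + y³ + y² + y + 1.
None of them divide P (all give nonzero remainder).
No irreducible factor of degree ≤ 4 exists, so P is irreducible over GF(2).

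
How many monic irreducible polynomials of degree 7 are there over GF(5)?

Gauss's count: N_{5}(7) = (1/7) Σ_{d|7} μ(7/d)·5^d.
Divisors of 7: 1, 7; μ(7/d) for each: -1, 1.
Σ = − 5^1 + 5^7 = 78120.
N = 78120/7 = 11160.

11160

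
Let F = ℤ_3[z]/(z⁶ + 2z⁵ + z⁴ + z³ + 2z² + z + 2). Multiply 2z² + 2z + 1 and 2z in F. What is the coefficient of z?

Multiply in ℤ_3[z]: (2z² + 2z + 1)·(2z) = z³ + z² + 2z.
Reduced: z³ + z² + 2z.

2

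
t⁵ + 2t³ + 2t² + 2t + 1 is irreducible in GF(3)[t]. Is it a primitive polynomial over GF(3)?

Write f(t) = t⁵ + 2t³ + 2t² + 2t + 1.
|GF(3^5)^×| = 3^5 − 1 = 242. Prime factorization: 242 = 2·11^2.
f is primitive ⇔ t has order 242 in GF(3)[t]/(f), i.e. t^(242/q) ≠ 1 for each prime q | 242.
t^(121) mod f = 2.
t^(22) mod f = 1
Since t^(22) = 1, the order of t divides 22 < 242; not primitive.

No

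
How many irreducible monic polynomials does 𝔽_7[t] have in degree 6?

19544

Gauss's count: N_{7}(6) = (1/6) Σ_{d|6} μ(6/d)·7^d.
Divisors of 6: 1, 2, 3, 6; μ(6/d) for each: 1, -1, -1, 1.
Σ = 7^1 − 7^2 − 7^3 + 7^6 = 117264.
N = 117264/6 = 19544.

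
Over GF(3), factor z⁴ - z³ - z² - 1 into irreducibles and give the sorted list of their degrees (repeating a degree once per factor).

Write f(z) = z⁴ - z³ - z² - 1.
Roots in GF(3): f(0) = 2; f(1) = 1; f(2) = 0 → root.
Linear factors from roots: (z + 1).
Complete factorization: f(z) = (z + 1)·(z³ + z² + z - 1).
Factor degrees with multiplicity: 1 + 3 = 4.

1, 3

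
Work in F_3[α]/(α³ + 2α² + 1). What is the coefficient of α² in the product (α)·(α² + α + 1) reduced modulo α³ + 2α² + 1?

Multiply in F_3[α]: (α)·(α² + α + 1) = α³ + α² + α.
Reduce using α³ ≡ α² + 2 (mod α³ + 2α² + 1).
Reduced: 2α² + α + 2.

2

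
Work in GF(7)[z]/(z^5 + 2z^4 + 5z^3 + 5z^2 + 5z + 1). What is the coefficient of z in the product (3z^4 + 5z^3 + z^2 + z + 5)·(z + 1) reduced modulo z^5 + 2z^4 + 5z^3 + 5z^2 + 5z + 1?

5

Multiply in GF(7)[z]: (3z^4 + 5z^3 + z^2 + z + 5)·(z + 1) = 3z^5 + z^4 + 6z^3 + 2z^2 + 6z + 5.
Reduce using z^5 ≡ 5z^4 + 2z^3 + 2z^2 + 2z + 6 (mod z^5 + 2z^4 + 5z^3 + 5z^2 + 5z + 1).
Reduced: 2z^4 + 5z^3 + z^2 + 5z + 2.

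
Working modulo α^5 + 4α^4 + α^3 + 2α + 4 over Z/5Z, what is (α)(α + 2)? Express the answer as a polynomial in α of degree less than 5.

Multiply in Z/5Z[α]: (α)·(α + 2) = α^2 + 2α.
Reduced: α^2 + 2α.

α^2 + 2α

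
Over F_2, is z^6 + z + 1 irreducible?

Write P(z) = z^6 + z + 1.
Check for roots in F_2: P(0) = 1; P(1) = 1.
No roots, so no linear factors.
Monic irreducibles of degree 2 over GF(2): z^2 + z + 1.
None of them divide P (all give nonzero remainder).
Monic irreducibles of degree 3 over GF(2): z^3 + z + 1, z^3 + z^2 + 1.
None of them divide P (all give nonzero remainder).
No irreducible factor of degree ≤ 3 exists, so P is irreducible over GF(2).

Yes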